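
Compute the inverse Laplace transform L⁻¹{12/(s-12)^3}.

L⁻¹{n!/(s-a)^(n+1)} = t^n·e^(at) with n=2, a=12. So L⁻¹{2/(s-12)^3} = t^2·e^(12t), and L⁻¹{12/(s-12)^3} = (12/2)·t^2·e^(12t) = 6·t^2·e^(12t)

Final answer: 6·t^2·e^(12t)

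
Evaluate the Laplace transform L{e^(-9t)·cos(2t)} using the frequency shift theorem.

Frequency shift: L{e^(at)f(t)} = F(s-a). L{e^(-9t)·cos(2t)} = (s+9)/((s+9)² + 4)

Final answer: (s+9)/((s+9)² + 4)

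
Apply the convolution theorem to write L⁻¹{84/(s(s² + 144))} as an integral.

84/(s(s² + 144)) = (1/s)·(84/(s² + 144)) = L{1}·L{7·sin(12t)}. So f(t) = 1*(7·sin(12t)) = ∫₀ᵗ 7·sin(12τ) dτ

Final answer: ∫₀ᵗ 7·sin(12τ) dτ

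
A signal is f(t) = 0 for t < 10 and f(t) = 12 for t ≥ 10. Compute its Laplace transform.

f(t) = 12·u(t-10). L{u(t-10)} = e^(-10s)/s, so L{f(t)} = 12·e^(-10s)/s

Final answer: 12·e^(-10s)/s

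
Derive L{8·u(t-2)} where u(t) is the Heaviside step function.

L{u(t-a)} = e^(-as)/s. Here a=2, so L{u(t-2)} = e^(-2s)/s, and L{8·u(t-2)} = 8·e^(-2s)/s

Final answer: 8·e^(-2s)/s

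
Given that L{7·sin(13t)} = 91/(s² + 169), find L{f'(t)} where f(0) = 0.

L{f'(t)} = s·F(s) - f(0) = s·91/(s² + 169) - 0 = 91s/(s² + 169)

Final answer: 91s/(s² + 169)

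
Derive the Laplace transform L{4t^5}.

L{4t^5} = 4 · L{t^5} = 4 · 120/s^6 = 480/s^6

Final answer: 480/s^6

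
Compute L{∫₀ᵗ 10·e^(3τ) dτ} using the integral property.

L{∫₀ᵗ f(τ)dτ} = F(s)/s with F(s) = 10/(s-3), so L{∫₀ᵗ 10·e^(3τ) dτ} = 10/(s(s-3))

Final answer: 10/(s(s-3))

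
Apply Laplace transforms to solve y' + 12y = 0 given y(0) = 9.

L{y'} + 12L{y} = 0. sY - 9 + 12Y = 0. Y(s+12) = 9. Y = 9/(s+12)

Final answer: y(t) = 9e^(-12t)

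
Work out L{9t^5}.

L{t^n} = n!/s^(n+1). So L{9t^5} = 9·5!/s^6 = 1080/s^6

Final answer: 1080/s^6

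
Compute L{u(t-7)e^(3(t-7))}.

u(t-a)f(t-a) with f(t)=e^(3t). L{e^(3t)} = 1/(s-3). By time shift: e^(-7s)/(s-3)

Final answer: e^(-7s)/(s-3)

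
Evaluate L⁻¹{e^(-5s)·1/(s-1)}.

L⁻¹{1/(s-1)} = e^t. By the time shift theorem, L⁻¹{e^(-as)F(s)} = u(t-a)f(t-a) with a=5, so L⁻¹{e^(-5s)·1/(s-1)} = u(t-5)·e^(t-5)

Final answer: u(t-5)·e^(t-5)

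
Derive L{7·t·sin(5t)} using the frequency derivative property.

L{sin(5t)} = 5/(s² + 25). By L{t·f(t)} = -F'(s): -d/ds[5/(s² + 25)] = -(5)·(-2s)/(s² + 25)² = 10s/(s² + 25)². Then L{7·t·sin(5t)} = 7·10s/(s² + 25)² = 70s/(s² + 25)²

Final answer: 70s/(s² + 25)²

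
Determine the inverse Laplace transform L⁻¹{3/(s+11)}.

L⁻¹{1/(s-a)} = e^(at), so L⁻¹{1/(s+11)} = e^(-11t), and L⁻¹{3/(s+11)} = 3·e^(-11t)

Final answer: 3·e^(-11t)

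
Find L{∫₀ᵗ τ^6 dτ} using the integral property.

L{∫₀ᵗ f(τ)dτ} = F(s)/s with f(t) = t^6. F(s) = 720/s^7, so L{∫₀ᵗ τ^6 dτ} = (720/s^7)/s = 720/s^8. (Check: ∫₀ᵗ τ^6 dτ = t^7/7.)

Final answer: 720/s^8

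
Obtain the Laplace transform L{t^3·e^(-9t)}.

L{t^n·e^(at)} = n!/(s-a)^(n+1), so L{t^3·e^(-9t)} = 6/(s+9)^4

Final answer: 6/(s+9)^4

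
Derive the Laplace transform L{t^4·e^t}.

L{t^n·e^(at)} = n!/(s-a)^(n+1), so L{t^4·e^t} = 24/(s-1)^5

Final answer: 24/(s-1)^5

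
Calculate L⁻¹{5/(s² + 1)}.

This is the form c·a/(s² + a²) with a = 1, c = 5. L⁻¹ = 5·sin(t)

Final answer: 5·sin(t)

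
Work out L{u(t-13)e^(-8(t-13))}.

u(t-a)f(t-a) with f(t)=e^(-8t). L{e^(-8t)} = 1/(s+8). By time shift: e^(-13s)/(s+8)

Final answer: e^(-13s)/(s+8)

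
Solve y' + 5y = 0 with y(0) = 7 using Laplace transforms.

L{y'} + 5L{y} = 0. sY - 7 + 5Y = 0. Y(s+5) = 7. Y = 7/(s+5)

Final answer: y(t) = 7e^(-5t)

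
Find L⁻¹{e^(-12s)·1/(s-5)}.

L⁻¹{1/(s-5)} = e^(5t). By the time shift theorem, L⁻¹{e^(-as)F(s)} = u(t-a)f(t-a) with a=12, so L⁻¹{e^(-12s)·1/(s-5)} = u(t-12)·e^(5(t-12))

Final answer: u(t-12)·e^(5(t-12))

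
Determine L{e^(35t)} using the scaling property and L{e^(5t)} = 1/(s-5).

Using L{f(at)} = (1/a)F(s/a) with a=7 and f(t) = e^(5t): L{e^(35t)} = (1/7) · 1/((s/7)-5) = (1/7) · 7/(s-35) = 1/(s-35)

Final answer: 1/(s-35)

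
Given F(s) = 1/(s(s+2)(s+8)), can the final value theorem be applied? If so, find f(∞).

Poles of sF(s) = 1/((s+2)(s+8)) are at s = -2 and s = -8, both in the left half-plane. Theorem applies. f(∞) = lim_{s→0} sF(s) = 1/(2·8) = 1/16

Final answer: 1/16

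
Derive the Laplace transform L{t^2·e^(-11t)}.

L{t^n·e^(at)} = n!/(s-a)^(n+1), so L{t^2·e^(-11t)} = 2/(s+11)^3

Final answer: 2/(s+11)^3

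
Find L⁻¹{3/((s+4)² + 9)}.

Form: b/((s-a)² + b²) → e^(at)sin(bt). With a=-4, b=3

Final answer: e^(-4t)·sin(3t)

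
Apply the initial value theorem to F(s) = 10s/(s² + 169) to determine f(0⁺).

f(0⁺) = lim_{s→∞} s·10s/(s² + 169) = lim_{s→∞} 10s²/(s² + 169) = 10

Final answer: 10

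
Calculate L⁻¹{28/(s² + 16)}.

This is the form c·a/(s² + a²) with a = 4, c = 7. L⁻¹ = 7·sin(4t)

Final answer: 7·sin(4t)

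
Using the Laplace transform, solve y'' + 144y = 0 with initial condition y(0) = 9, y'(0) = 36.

L{y''} + 144L{y} = 0. s²Y - 9s - 36 + 144Y = 0. Y(s² + 144) = 9s + 36. Y = (9s + 36)/(s² + 144). Inverting: y(t) = 9cos(12t) + 3sin(12t)

Final answer: y(t) = 9cos(12t) + 3sin(12t)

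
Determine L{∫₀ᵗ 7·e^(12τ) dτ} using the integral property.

L{∫₀ᵗ f(τ)dτ} = F(s)/s with F(s) = 7/(s-12), so L{∫₀ᵗ 7·e^(12τ) dτ} = 7/(s(s-12))

Final answer: 7/(s(s-12))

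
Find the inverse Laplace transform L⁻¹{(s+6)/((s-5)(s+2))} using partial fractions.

Using partial fractions, f(t) = (11e^(5t) - 4e^(-2t))/7

Final answer: (11e^(5t) - 4e^(-2t))/7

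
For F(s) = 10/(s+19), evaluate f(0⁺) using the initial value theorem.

f(0⁺) = lim_{s→∞} s·10/(s+19) = lim_{s→∞} 10s/(s+19) = 10

Final answer: 10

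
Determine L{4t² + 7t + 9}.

L{4t² + 7t + 9} = 4·2/s³ + 7/s² + 9/s = 8/s³ + 7/s² + 9/s

Final answer: 8/s³ + 7/s² + 9/s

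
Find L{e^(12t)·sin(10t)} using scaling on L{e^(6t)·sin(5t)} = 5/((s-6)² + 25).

Scaling with a=2: L{e^(12t)·sin(10t)} = (1/2) · 5/((s/2-6)² + 25). Simplifying: 10/((s-12)² + 100)

Final answer: 10/((s-12)² + 100)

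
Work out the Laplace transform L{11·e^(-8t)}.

L{e^(at)} = 1/(s-a), so L{e^(-8t)} = 1/(s+8). Then L{11·e^(-8t)} = 11/(s+8)

Final answer: 11/(s+8)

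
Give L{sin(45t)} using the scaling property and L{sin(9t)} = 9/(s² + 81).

Using L{f(at)} = (1/a)F(s/a) with a=5: L{sin(45t)} = (1/5) · 9/((s/5)² + 81) = (1/5) · 9·25/(s² + 2025) = 45/(s² + 2025)

Final answer: 45/(s² + 2025)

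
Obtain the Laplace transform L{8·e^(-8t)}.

L{e^(at)} = 1/(s-a), so L{e^(-8t)} = 1/(s+8). Then L{8·e^(-8t)} = 8/(s+8)

Final answer: 8/(s+8)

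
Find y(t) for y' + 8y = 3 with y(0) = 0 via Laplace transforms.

sY + 8Y = 3/s. Y = 3/(s(s+8)). Partial fractions: Y = 3/8/s - 3/8/(s+8)

Final answer: y(t) = 3/8(1 - e^(-8t))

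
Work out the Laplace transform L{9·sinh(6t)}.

L{sinh(ωt)} = ω/(s² - ω²), so L{sinh(6t)} = 6/(s² - 36). Then L{9·sinh(6t)} = 9·6/(s² - 36) = 54/(s² - 36)

Final answer: 54/(s² - 36)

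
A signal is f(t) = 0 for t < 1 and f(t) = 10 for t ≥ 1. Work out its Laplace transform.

f(t) = 10·u(t-1). L{u(t-1)} = e^(-s)/s, so L{f(t)} = 10·e^(-s)/s

Final answer: 10·e^(-s)/s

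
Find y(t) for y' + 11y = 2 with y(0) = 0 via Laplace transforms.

sY + 11Y = 2/s. Y = 2/(s(s+11)). Partial fractions: Y = 2/11/s - 2/11/(s+11)

Final answer: y(t) = 2/11(1 - e^(-11t))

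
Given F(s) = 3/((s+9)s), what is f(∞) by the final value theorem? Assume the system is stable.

f(∞) = lim_{s→0} sF(s) = lim_{s→0} 3/(s+9) = 1/3

Final answer: 1/3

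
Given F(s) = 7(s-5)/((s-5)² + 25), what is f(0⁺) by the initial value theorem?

f(0⁺) = lim_{s→∞} sF(s) = lim_{s→∞} 7s(s-5)/((s-5)² + 25) = 7

Final answer: 7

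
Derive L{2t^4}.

L{t^n} = n!/s^(n+1). So L{2t^4} = 2·4!/s^5 = 48/s^5

Final answer: 48/s^5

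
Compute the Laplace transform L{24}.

L{24} = 24 · L{1} = 24/s

Final answer: 24/s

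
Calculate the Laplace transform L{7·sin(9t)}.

L{sin(ωt)} = ω/(s² + ω²), so L{sin(9t)} = 9/(s² + 81). Then L{7·sin(9t)} = 7·9/(s² + 81) = 63/(s² + 81)

Final answer: 63/(s² + 81)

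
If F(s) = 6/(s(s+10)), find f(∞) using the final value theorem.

f(∞) = lim_{s→0} s·6/(s(s+10)) = lim_{s→0} 6/(s+10) = 6/10 = 3/5

Final answer: 3/5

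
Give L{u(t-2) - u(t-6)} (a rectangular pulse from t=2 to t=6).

L{u(t-a)} = e^(-as)/s. L{u(t-2) - u(t-6)} = (e^(-2s) - e^(-6s))/s

Final answer: (e^(-2s) - e^(-6s))/s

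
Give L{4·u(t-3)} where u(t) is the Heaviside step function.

L{u(t-a)} = e^(-as)/s. Here a=3, so L{u(t-3)} = e^(-3s)/s, and L{4·u(t-3)} = 4·e^(-3s)/s

Final answer: 4·e^(-3s)/s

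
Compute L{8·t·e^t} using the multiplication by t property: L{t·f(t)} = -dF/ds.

Using L{t^n·e^(at)} = n!/(s-a)^(n+1), L{t·e^t} = 1/(s-1)^2, so L{8·t·e^t} = 8·1/(s-1)^2 = 8/(s-1)^2

Final answer: 8/(s-1)^2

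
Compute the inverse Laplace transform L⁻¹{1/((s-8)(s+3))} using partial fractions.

Decompose: A/(s-8) + B/(s+3). A = 1/11, B = -1/11. f(t) = (e^(8t) - e^(-3t))/11

Final answer: (e^(8t) - e^(-3t))/11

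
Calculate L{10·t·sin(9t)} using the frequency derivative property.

L{sin(9t)} = 9/(s² + 81). By L{t·f(t)} = -F'(s): -d/ds[9/(s² + 81)] = -(9)·(-2s)/(s² + 81)² = 18s/(s² + 81)². Then L{10·t·sin(9t)} = 10·18s/(s² + 81)² = 180s/(s² + 81)²

Final answer: 180s/(s² + 81)²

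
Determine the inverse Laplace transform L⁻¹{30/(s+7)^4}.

L⁻¹{n!/(s-a)^(n+1)} = t^n·e^(at) with n=3, a=-7. So L⁻¹{6/(s+7)^4} = t^3·e^(-7t), and L⁻¹{30/(s+7)^4} = (30/6)·t^3·e^(-7t) = 5·t^3·e^(-7t)

Final answer: 5·t^3·e^(-7t)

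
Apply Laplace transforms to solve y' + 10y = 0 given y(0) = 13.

L{y'} + 10L{y} = 0. sY - 13 + 10Y = 0. Y(s+10) = 13. Y = 13/(s+10)

Final answer: y(t) = 13e^(-10t)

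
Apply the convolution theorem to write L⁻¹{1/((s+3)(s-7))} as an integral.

1/((s+3)(s-7)) = (1/(s+3))·(1/(s-7)) = L{e^(-3t)}·L{e^(7t)}. So f(t) = e^(-3t)*e^(7t) = ∫₀ᵗ e^(-3τ)·e^(7(t-τ)) dτ

Final answer: ∫₀ᵗ e^(-3τ)·e^(7(t-τ)) dτ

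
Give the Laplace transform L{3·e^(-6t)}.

L{e^(at)} = 1/(s-a), so L{e^(-6t)} = 1/(s+6). Then L{3·e^(-6t)} = 3/(s+6)

Final answer: 3/(s+6)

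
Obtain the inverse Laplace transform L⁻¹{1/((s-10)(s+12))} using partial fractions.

Decompose: A/(s-10) + B/(s+12). A = 1/22, B = -1/22. f(t) = (e^(10t) - e^(-12t))/22

Final answer: (e^(10t) - e^(-12t))/22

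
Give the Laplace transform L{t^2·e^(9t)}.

L{t^n·e^(at)} = n!/(s-a)^(n+1), so L{t^2·e^(9t)} = 2/(s-9)^3

Final answer: 2/(s-9)^3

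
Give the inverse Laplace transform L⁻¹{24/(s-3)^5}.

L⁻¹{n!/(s-a)^(n+1)} = t^n·e^(at), so L⁻¹{24/(s-3)^5} = t^4·e^(3t)

Final answer: t^4·e^(3t)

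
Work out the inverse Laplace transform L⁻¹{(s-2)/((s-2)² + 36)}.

Using frequency shift, L⁻¹{(s-2)/((s-2)² + 36)} = e^(2t)·cos(6t)

Final answer: e^(2t)·cos(6t)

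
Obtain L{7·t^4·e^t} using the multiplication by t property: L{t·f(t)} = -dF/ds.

Using L{t^n·e^(at)} = n!/(s-a)^(n+1), L{t^4·e^t} = 24/(s-1)^5, so L{7·t^4·e^t} = 7·24/(s-1)^5 = 168/(s-1)^5

Final answer: 168/(s-1)^5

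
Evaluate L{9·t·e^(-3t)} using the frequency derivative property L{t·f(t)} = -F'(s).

L{e^(-3t)} = 1/(s+3). By frequency derivative: L{t·e^(-3t)} = -d/ds[1/(s+3)] = -(-1)/(s+3)² = 1/(s+3)². Then L{9·t·e^(-3t)} = 9·1/(s+3)² = 9/(s+3)²

Final answer: 9/(s+3)²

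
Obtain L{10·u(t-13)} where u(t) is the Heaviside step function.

L{u(t-a)} = e^(-as)/s. Here a=13, so L{u(t-13)} = e^(-13s)/s, and L{10·u(t-13)} = 10·e^(-13s)/s

Final answer: 10·e^(-13s)/s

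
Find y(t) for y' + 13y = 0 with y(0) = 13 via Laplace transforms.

L{y'} + 13L{y} = 0. sY - 13 + 13Y = 0. Y(s+13) = 13. Y = 13/(s+13)

Final answer: y(t) = 13e^(-13t)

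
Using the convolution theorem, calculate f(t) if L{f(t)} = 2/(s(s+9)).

2/(s(s+9)) = (2/s)·(1/(s+9)) = L{2}·L{e^(-9t)}. By convolution, f(t) = 2*e^(-9t) = ∫₀ᵗ 2·e^(-9τ) dτ = 2·(1 - e^(-9t))/9

Final answer: 2·(1 - e^(-9t))/9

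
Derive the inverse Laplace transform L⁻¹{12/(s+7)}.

L⁻¹{1/(s-a)} = e^(at), so L⁻¹{1/(s+7)} = e^(-7t), and L⁻¹{12/(s+7)} = 12·e^(-7t)

Final answer: 12·e^(-7t)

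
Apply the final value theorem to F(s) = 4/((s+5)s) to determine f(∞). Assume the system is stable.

f(∞) = lim_{s→0} sF(s) = lim_{s→0} 4/(s+5) = 4/5

Final answer: 4/5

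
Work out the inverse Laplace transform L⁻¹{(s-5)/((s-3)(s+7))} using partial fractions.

Using partial fractions, f(t) = (-2e^(3t) + 12e^(-7t))/10

Final answer: (-2e^(3t) + 12e^(-7t))/10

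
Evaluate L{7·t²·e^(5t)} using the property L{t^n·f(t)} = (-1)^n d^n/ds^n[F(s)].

L{e^(5t)} = 1/(s-5). d/ds[1/(s-5)] = -1/(s-5)². d²/ds²[1/(s-5)] = 2/(s-5)³. So L{t²·e^(5t)} = (-1)² · 2/(s-5)³ = 2/(s-5)³. Then L{7·t²·e^(5t)} = 7·2/(s-5)³ = 14/(s-5)³

Final answer: 14/(s-5)³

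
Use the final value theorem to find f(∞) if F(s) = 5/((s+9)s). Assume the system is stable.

f(∞) = lim_{s→0} sF(s) = lim_{s→0} 5/(s+9) = 5/9

Final answer: 5/9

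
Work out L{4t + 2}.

L{4t + 2} = 4·L{t} + 2·L{1} = 4/s² + 2/s

Final answer: 4/s² + 2/s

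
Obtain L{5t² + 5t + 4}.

L{5t² + 5t + 4} = 5·2/s³ + 5/s² + 4/s = 10/s³ + 5/s² + 4/s

Final answer: 10/s³ + 5/s² + 4/s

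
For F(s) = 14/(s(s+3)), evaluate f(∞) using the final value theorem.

f(∞) = lim_{s→0} s·14/(s(s+3)) = lim_{s→0} 14/(s+3) = 14/3 = 14/3

Final answer: 14/3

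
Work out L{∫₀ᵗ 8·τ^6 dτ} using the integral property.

L{∫₀ᵗ f(τ)dτ} = F(s)/s with f(t) = 8t^6. F(s) = 5760/s^7, so L{∫₀ᵗ 8·τ^6 dτ} = (5760/s^7)/s = 5760/s^8. (Check: ∫₀ᵗ 8·τ^6 dτ = 8t^7/7.)

Final answer: 5760/s^8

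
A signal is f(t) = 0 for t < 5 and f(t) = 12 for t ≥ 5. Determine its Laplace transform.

f(t) = 12·u(t-5). L{u(t-5)} = e^(-5s)/s, so L{f(t)} = 12·e^(-5s)/s

Final answer: 12·e^(-5s)/s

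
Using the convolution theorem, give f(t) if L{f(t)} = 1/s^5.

1/s^5 = (1/s)·(1/s^4) = L{1}·L{t^3/6}. By convolution, f(t) = 1*t^3/6 = ∫₀ᵗ 1·τ^3/6 dτ = t^4/24

Final answer: t^4/24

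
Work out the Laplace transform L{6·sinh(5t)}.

L{sinh(ωt)} = ω/(s² - ω²), so L{sinh(5t)} = 5/(s² - 25). Then L{6·sinh(5t)} = 6·5/(s² - 25) = 30/(s² - 25)

Final answer: 30/(s² - 25)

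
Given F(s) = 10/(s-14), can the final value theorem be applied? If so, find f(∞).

sF(s) = 10s/(s-14) has a pole at s = 14 in the right half-plane. Theorem does NOT apply (unstable system; f(t) = 10·e^(14t) grows without bound).

Final answer: Not applicable (unstable)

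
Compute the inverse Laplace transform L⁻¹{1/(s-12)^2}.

L⁻¹{n!/(s-a)^(n+1)} = t^n·e^(at), so L⁻¹{1/(s-12)^2} = t·e^(12t)

Final answer: t·e^(12t)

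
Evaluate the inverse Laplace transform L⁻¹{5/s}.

L⁻¹{c/s} = c, so L⁻¹{5/s} = 5

Final answer: 5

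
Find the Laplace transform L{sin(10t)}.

L{sin(ωt)} = ω/(s² + ω²), so L{sin(10t)} = 10/(s² + 100)

Final answer: 10/(s² + 100)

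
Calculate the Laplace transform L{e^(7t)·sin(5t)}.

L{e^(at)·sin(ωt)} = ω/((s-a)² + ω²), so L{e^(7t)·sin(5t)} = 5/((s-7)² + 25)

Final answer: 5/((s-7)² + 25)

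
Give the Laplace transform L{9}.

L{9} = 9 · L{1} = 9/s

Final answer: 9/s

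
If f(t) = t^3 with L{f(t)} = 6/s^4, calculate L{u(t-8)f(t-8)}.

Time shift theorem: L{u(t-a)f(t-a)} = e^(-as)F(s). Here a=8, F(s) = 6/s^4, so L{u(t-8)f(t-8)} = e^(-8s)·6/s^4

Final answer: e^(-8s)·6/s^4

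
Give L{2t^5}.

L{t^n} = n!/s^(n+1). So L{2t^5} = 2·5!/s^6 = 240/s^6

Final answer: 240/s^6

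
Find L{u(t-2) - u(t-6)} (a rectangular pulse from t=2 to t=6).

L{u(t-a)} = e^(-as)/s. L{u(t-2) - u(t-6)} = (e^(-2s) - e^(-6s))/s

Final answer: (e^(-2s) - e^(-6s))/s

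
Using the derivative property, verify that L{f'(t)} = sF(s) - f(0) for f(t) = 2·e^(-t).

f'(t) = -2e^(-t). Direct: L{f'(t)} = -2/(s+1). Property: s·2/(s+1) - 2 = (2s - 2(s+1))/(s+1) = -2/(s+1). ✓

Final answer: -2/(s+1)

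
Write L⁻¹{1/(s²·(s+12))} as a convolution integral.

1/(s²·(s+12)) = (1/s^2)·(1/(s+12)) = L{t}·L{e^(-12t)}. So f(t) = t*e^(-12t) = ∫₀ᵗ τ·e^(-12(t-τ)) dτ

Final answer: ∫₀ᵗ τ·e^(-12(t-τ)) dτ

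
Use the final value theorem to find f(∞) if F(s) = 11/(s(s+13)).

f(∞) = lim_{s→0} s·11/(s(s+13)) = lim_{s→0} 11/(s+13) = 11/13 = 11/13

Final answer: 11/13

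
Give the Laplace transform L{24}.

L{24} = 24 · L{1} = 24/s

Final answer: 24/s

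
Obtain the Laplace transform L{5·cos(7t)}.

L{cos(ωt)} = s/(s² + ω²), so L{cos(7t)} = s/(s² + 49). Then L{5·cos(7t)} = 5·s/(s² + 49) = 5s/(s² + 49)

Final answer: 5s/(s² + 49)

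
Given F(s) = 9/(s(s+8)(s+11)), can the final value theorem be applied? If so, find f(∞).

Poles of sF(s) = 9/((s+8)(s+11)) are at s = -8 and s = -11, both in the left half-plane. Theorem applies. f(∞) = lim_{s→0} sF(s) = 9/(8·11) = 9/88

Final answer: 9/88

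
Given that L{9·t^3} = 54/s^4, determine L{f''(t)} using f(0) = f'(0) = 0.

L{f''(t)} = s²F(s) - sf(0) - f'(0) = s²·54/s^4 - 0 - 0 = 54/s^2

Final answer: 54/s^2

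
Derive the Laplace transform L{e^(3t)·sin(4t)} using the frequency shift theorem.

Frequency shift: L{e^(at)f(t)} = F(s-a). L{e^(3t)·sin(4t)} = 4/((s-3)² + 16)

Final answer: 4/((s-3)² + 16)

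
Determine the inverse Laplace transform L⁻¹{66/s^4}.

L⁻¹{n!/s^(n+1)} = t^n with n=3. So L⁻¹{6/s^4} = t^3, and L⁻¹{66/s^4} = (66/6)·t^3 = 11·t^3

Final answer: 11·t^3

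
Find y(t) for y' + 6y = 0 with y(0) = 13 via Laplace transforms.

L{y'} + 6L{y} = 0. sY - 13 + 6Y = 0. Y(s+6) = 13. Y = 13/(s+6)

Final answer: y(t) = 13e^(-6t)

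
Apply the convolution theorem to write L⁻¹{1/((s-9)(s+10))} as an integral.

1/((s-9)(s+10)) = (1/(s-9))·(1/(s+10)) = L{e^(9t)}·L{e^(-10t)}. So f(t) = e^(9t)*e^(-10t) = ∫₀ᵗ e^(9τ)·e^(-10(t-τ)) dτ

Final answer: ∫₀ᵗ e^(9τ)·e^(-10(t-τ)) dτ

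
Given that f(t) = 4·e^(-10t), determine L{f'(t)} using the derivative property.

f(0) = 4, F(s) = 4/(s+10). L{f'(t)} = s·F(s) - f(0) = 4s/(s+10) - 4 = (4s - 4(s+10))/(s+10) = -40/(s+10)

Final answer: -40/(s+10)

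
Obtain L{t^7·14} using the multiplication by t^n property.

L{14} = 14/s. d^1/ds^1[1/s] = -1/s². d^2/ds^2[1/s] = 2/s^3. d^3/ds^3[1/s] = -6/s^4. d^4/ds^4[1/s] = 24/s^5. d^5/ds^5[1/s] = -120/s^6. d^6/ds^6[1/s] = 720/s^7. d^7/ds^7[1/s] = -5040/s^8. So L{t^7} = (-1)^{7}·-5040/s^8 = 5040/s^8. Then L{t^7·14} = 14·5040/s^8 = 70560/s^8

Final answer: 70560/s^8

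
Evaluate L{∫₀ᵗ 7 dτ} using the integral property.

L{∫₀ᵗ f(τ)dτ} = F(s)/s with f(t) = 7. F(s) = 7/s, so L{∫₀ᵗ 7 dτ} = (7/s)/s = 7/s². (Check: ∫₀ᵗ 7 dτ = 7t.)

Final answer: 7/s²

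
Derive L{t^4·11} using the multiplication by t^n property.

L{11} = 11/s. d^1/ds^1[1/s] = -1/s². d^2/ds^2[1/s] = 2/s^3. d^3/ds^3[1/s] = -6/s^4. d^4/ds^4[1/s] = 24/s^5. So L{t^4} = (-1)^{4}·24/s^5 = 24/s^5. Then L{t^4·11} = 11·24/s^5 = 264/s^5

Final answer: 264/s^5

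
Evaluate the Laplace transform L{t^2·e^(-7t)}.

L{t^n·e^(at)} = n!/(s-a)^(n+1), so L{t^2·e^(-7t)} = 2/(s+7)^3

Final answer: 2/(s+7)^3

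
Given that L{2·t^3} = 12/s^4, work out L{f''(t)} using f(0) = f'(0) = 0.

L{f''(t)} = s²F(s) - sf(0) - f'(0) = s²·12/s^4 - 0 - 0 = 12/s^2

Final answer: 12/s^2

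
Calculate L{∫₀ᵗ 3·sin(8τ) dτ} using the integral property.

L{∫₀ᵗ f(τ)dτ} = F(s)/s with F(s) = 24/(s² + 64), so the result is (24/(s² + 64))/s = 24/(s(s² + 64))

Final answer: 24/(s(s² + 64))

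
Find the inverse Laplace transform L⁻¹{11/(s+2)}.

L⁻¹{1/(s-a)} = e^(at), so L⁻¹{1/(s+2)} = e^(-2t), and L⁻¹{11/(s+2)} = 11·e^(-2t)

Final answer: 11·e^(-2t)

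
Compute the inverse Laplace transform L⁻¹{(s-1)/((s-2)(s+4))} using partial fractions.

Using partial fractions, f(t) = (e^(2t) + 5e^(-4t))/6

Final answer: (e^(2t) + 5e^(-4t))/6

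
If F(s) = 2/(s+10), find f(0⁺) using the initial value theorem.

f(0⁺) = lim_{s→∞} s·2/(s+10) = lim_{s→∞} 2s/(s+10) = 2

Final answer: 2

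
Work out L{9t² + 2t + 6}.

L{9t² + 2t + 6} = 9·2/s³ + 2/s² + 6/s = 18/s³ + 2/s² + 6/s

Final answer: 18/s³ + 2/s² + 6/s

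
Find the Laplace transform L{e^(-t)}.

L{e^(at)} = 1/(s-a), so L{e^(-t)} = 1/(s+1)

Final answer: 1/(s+1)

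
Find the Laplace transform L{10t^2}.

L{10t^2} = 10 · L{t^2} = 10 · 2/s^3 = 20/s^3

Final answer: 20/s^3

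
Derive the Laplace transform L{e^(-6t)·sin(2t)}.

L{e^(at)·sin(ωt)} = ω/((s-a)² + ω²), so L{e^(-6t)·sin(2t)} = 2/((s+6)² + 4)

Final answer: 2/((s+6)² + 4)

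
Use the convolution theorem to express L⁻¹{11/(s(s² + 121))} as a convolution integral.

11/(s(s² + 121)) = (1/s)·(11/(s² + 121)) = L{1}·L{sin(11t)}. So f(t) = 1*(sin(11t)) = ∫₀ᵗ sin(11τ) dτ

Final answer: ∫₀ᵗ sin(11τ) dτ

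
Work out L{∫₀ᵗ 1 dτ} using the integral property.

L{∫₀ᵗ f(τ)dτ} = F(s)/s with f(t) = 1. F(s) = 1/s, so L{∫₀ᵗ 1 dτ} = (1/s)/s = 1/s². (Check: ∫₀ᵗ 1 dτ = t.)

Final answer: 1/s²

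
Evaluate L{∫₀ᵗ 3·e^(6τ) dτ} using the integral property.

L{∫₀ᵗ f(τ)dτ} = F(s)/s with F(s) = 3/(s-6), so L{∫₀ᵗ 3·e^(6τ) dτ} = 3/(s(s-6))

Final answer: 3/(s(s-6))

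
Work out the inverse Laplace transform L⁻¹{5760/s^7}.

L⁻¹{n!/s^(n+1)} = t^n with n=6. So L⁻¹{720/s^7} = t^6, and L⁻¹{5760/s^7} = (5760/720)·t^6 = 8·t^6

Final answer: 8·t^6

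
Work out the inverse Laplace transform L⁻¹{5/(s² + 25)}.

L⁻¹{5/(s² + 25)} = sin(5t)

Final answer: sin(5t)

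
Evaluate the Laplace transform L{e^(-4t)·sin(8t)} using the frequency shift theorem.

Frequency shift: L{e^(at)f(t)} = F(s-a). L{e^(-4t)·sin(8t)} = 8/((s+4)² + 64)

Final answer: 8/((s+4)² + 64)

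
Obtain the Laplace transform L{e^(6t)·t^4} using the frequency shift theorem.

L{e^(at)·t^n} = n!/(s-a)^(n+1), so L{e^(6t)·t^4} = 24/(s-6)^5

Final answer: 24/(s-6)^5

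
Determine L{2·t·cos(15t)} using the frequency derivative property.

L{cos(15t)} = s/(s² + 225). Derivative: d/ds[s/(s² + 225)] = [(s² + 225) - s·2s]/(s² + 225)² = (225 - s²)/(s² + 225)². So L{t·cos(15t)} = -F'(s) = (s² - 225)/(s² + 225)². Then L{2·t·cos(15t)} = 2·(s² - 225)/(s² + 225)²

Final answer: 2·(s² - 225)/(s² + 225)²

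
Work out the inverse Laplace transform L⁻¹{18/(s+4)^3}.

L⁻¹{n!/(s-a)^(n+1)} = t^n·e^(at) with n=2, a=-4. So L⁻¹{2/(s+4)^3} = t^2·e^(-4t), and L⁻¹{18/(s+4)^3} = (18/2)·t^2·e^(-4t) = 9·t^2·e^(-4t)

Final answer: 9·t^2·e^(-4t)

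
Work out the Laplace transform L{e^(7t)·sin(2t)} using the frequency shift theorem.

Frequency shift: L{e^(at)f(t)} = F(s-a). L{e^(7t)·sin(2t)} = 2/((s-7)² + 4)

Final answer: 2/((s-7)² + 4)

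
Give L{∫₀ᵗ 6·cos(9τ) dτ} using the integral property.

L{∫₀ᵗ f(τ)dτ} = F(s)/s with F(s) = 6s/(s² + 81), so the result is (6s/(s² + 81))/s = 6/(s² + 81)

Final answer: 6/(s² + 81)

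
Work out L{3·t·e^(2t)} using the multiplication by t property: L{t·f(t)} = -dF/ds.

Using L{t^n·e^(at)} = n!/(s-a)^(n+1), L{t·e^(2t)} = 1/(s-2)^2, so L{3·t·e^(2t)} = 3·1/(s-2)^2 = 3/(s-2)^2

Final answer: 3/(s-2)^2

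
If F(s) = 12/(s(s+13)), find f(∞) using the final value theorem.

f(∞) = lim_{s→0} s·12/(s(s+13)) = lim_{s→0} 12/(s+13) = 12/13 = 12/13

Final answer: 12/13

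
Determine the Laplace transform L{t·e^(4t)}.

L{t^n·e^(at)} = n!/(s-a)^(n+1), so L{t·e^(4t)} = 1/(s-4)^2

Final answer: 1/(s-4)^2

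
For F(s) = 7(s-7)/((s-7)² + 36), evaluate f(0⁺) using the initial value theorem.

f(0⁺) = lim_{s→∞} sF(s) = lim_{s→∞} 7s(s-7)/((s-7)² + 36) = 7

Final answer: 7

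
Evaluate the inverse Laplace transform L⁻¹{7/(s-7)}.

L⁻¹{1/(s-a)} = e^(at), so L⁻¹{1/(s-7)} = e^(7t), and L⁻¹{7/(s-7)} = 7·e^(7t)

Final answer: 7·e^(7t)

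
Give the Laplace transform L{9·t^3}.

L{t^n} = n!/s^(n+1), so L{t^3} = 6/s^4. Then L{9·t^3} = 9·6/s^4 = 54/s^4

Final answer: 54/s^4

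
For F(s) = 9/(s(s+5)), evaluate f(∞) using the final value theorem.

f(∞) = lim_{s→0} s·9/(s(s+5)) = lim_{s→0} 9/(s+5) = 9/5 = 9/5

Final answer: 9/5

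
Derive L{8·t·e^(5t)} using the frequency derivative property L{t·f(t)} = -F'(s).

L{e^(5t)} = 1/(s-5). By frequency derivative: L{t·e^(5t)} = -d/ds[1/(s-5)] = -(-1)/(s-5)² = 1/(s-5)². Then L{8·t·e^(5t)} = 8·1/(s-5)² = 8/(s-5)²

Final answer: 8/(s-5)²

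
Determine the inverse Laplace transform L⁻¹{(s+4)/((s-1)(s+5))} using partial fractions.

Using partial fractions, f(t) = (5e^t + e^(-5t))/6

Final answer: (5e^t + e^(-5t))/6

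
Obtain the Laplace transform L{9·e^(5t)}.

L{e^(at)} = 1/(s-a), so L{e^(5t)} = 1/(s-5). Then L{9·e^(5t)} = 9/(s-5)

Final answer: 9/(s-5)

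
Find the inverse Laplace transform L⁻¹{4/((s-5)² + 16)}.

Using frequency shift, L⁻¹{4/((s-5)² + 16)} = e^(5t)·sin(4t)

Final answer: e^(5t)·sin(4t)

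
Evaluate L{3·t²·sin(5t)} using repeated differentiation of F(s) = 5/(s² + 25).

F(s) = 5/(s² + 25). F'(s) = -10s/(s² + 25)². F''(s) = -10(25 - 3s²)/(s² + 25)³ = (30s² - 250)/(s² + 25)³. So L{t²·sin(5t)} = (-1)² F''(s) = (30s² - 250)/(s² + 25)³. Then L{3·t²·sin(5t)} = 3·(30s² - 250)/(s² + 25)³ = (90s² - 750)/(s² + 25)³

Final answer: (90s² - 750)/(s² + 25)³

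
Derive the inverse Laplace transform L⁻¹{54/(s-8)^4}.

L⁻¹{n!/(s-a)^(n+1)} = t^n·e^(at) with n=3, a=8. So L⁻¹{6/(s-8)^4} = t^3·e^(8t), and L⁻¹{54/(s-8)^4} = (54/6)·t^3·e^(8t) = 9·t^3·e^(8t)

Final answer: 9·t^3·e^(8t)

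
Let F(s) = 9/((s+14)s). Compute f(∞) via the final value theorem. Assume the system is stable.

f(∞) = lim_{s→0} sF(s) = lim_{s→0} 9/(s+14) = 9/14

Final answer: 9/14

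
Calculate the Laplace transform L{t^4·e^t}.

L{t^n·e^(at)} = n!/(s-a)^(n+1), so L{t^4·e^t} = 24/(s-1)^5

Final answer: 24/(s-1)^5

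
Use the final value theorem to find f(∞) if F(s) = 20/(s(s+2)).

f(∞) = lim_{s→0} s·20/(s(s+2)) = lim_{s→0} 20/(s+2) = 20/2 = 10

Final answer: 10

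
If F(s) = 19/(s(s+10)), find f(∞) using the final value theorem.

f(∞) = lim_{s→0} s·19/(s(s+10)) = lim_{s→0} 19/(s+10) = 19/10 = 19/10

Final answer: 19/10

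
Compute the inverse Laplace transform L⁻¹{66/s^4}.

L⁻¹{n!/s^(n+1)} = t^n with n=3. So L⁻¹{6/s^4} = t^3, and L⁻¹{66/s^4} = (66/6)·t^3 = 11·t^3

Final answer: 11·t^3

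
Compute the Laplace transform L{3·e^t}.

L{e^(at)} = 1/(s-a), so L{e^t} = 1/(s-1). Then L{3·e^t} = 3/(s-1)

Final answer: 3/(s-1)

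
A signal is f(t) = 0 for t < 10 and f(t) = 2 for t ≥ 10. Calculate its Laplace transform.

f(t) = 2·u(t-10). L{u(t-10)} = e^(-10s)/s, so L{f(t)} = 2·e^(-10s)/s

Final answer: 2·e^(-10s)/s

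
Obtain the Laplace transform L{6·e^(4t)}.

L{e^(at)} = 1/(s-a), so L{e^(4t)} = 1/(s-4). Then L{6·e^(4t)} = 6/(s-4)

Final answer: 6/(s-4)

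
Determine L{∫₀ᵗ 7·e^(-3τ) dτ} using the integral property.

L{∫₀ᵗ f(τ)dτ} = F(s)/s with F(s) = 7/(s+3), so L{∫₀ᵗ 7·e^(-3τ) dτ} = 7/(s(s+3))

Final answer: 7/(s(s+3))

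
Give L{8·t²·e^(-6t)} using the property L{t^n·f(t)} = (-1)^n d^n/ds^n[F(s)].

L{e^(-6t)} = 1/(s+6). d/ds[1/(s+6)] = -1/(s+6)². d²/ds²[1/(s+6)] = 2/(s+6)³. So L{t²·e^(-6t)} = (-1)² · 2/(s+6)³ = 2/(s+6)³. Then L{8·t²·e^(-6t)} = 8·2/(s+6)³ = 16/(s+6)³

Final answer: 16/(s+6)³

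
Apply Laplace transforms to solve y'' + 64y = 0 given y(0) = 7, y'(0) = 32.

L{y''} + 64L{y} = 0. s²Y - 7s - 32 + 64Y = 0. Y(s² + 64) = 7s + 32. Y = (7s + 32)/(s² + 64). Inverting: y(t) = 7cos(8t) + 4sin(8t)

Final answer: y(t) = 7cos(8t) + 4sin(8t)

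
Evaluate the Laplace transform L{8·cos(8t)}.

L{cos(ωt)} = s/(s² + ω²), so L{cos(8t)} = s/(s² + 64). Then L{8·cos(8t)} = 8·s/(s² + 64) = 8s/(s² + 64)

Final answer: 8s/(s² + 64)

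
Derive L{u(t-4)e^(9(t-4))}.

u(t-a)f(t-a) with f(t)=e^(9t). L{e^(9t)} = 1/(s-9). By time shift: e^(-4s)/(s-9)

Final answer: e^(-4s)/(s-9)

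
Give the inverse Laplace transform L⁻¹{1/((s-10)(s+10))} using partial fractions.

Decompose: A/(s-10) + B/(s+10). A = 1/20, B = -1/20. f(t) = (e^(10t) - e^(-10t))/20

Final answer: (e^(10t) - e^(-10t))/20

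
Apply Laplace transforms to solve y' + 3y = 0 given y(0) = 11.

L{y'} + 3L{y} = 0. sY - 11 + 3Y = 0. Y(s+3) = 11. Y = 11/(s+3)

Final answer: y(t) = 11e^(-3t)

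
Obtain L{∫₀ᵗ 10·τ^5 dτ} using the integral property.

L{∫₀ᵗ f(τ)dτ} = F(s)/s with f(t) = 10t^5. F(s) = 1200/s^6, so L{∫₀ᵗ 10·τ^5 dτ} = (1200/s^6)/s = 1200/s^7. (Check: ∫₀ᵗ 10·τ^5 dτ = 10t^6/6.)

Final answer: 1200/s^7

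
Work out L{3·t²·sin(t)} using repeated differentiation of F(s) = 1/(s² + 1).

F(s) = 1/(s² + 1). F'(s) = -2s/(s² + 1)². F''(s) = -2(1 - 3s²)/(s² + 1)³ = (6s² - 2)/(s² + 1)³. So L{t²·sin(t)} = (-1)² F''(s) = (6s² - 2)/(s² + 1)³. Then L{3·t²·sin(t)} = 3·(6s² - 2)/(s² + 1)³ = (18s² - 6)/(s² + 1)³

Final answer: (18s² - 6)/(s² + 1)³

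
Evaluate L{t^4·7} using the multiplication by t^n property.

L{7} = 7/s. d^1/ds^1[1/s] = -1/s². d^2/ds^2[1/s] = 2/s^3. d^3/ds^3[1/s] = -6/s^4. d^4/ds^4[1/s] = 24/s^5. So L{t^4} = (-1)^{4}·24/s^5 = 24/s^5. Then L{t^4·7} = 7·24/s^5 = 168/s^5

Final answer: 168/s^5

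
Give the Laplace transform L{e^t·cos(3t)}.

L{e^(at)·cos(ωt)} = (s-a)/((s-a)² + ω²), so L{e^t·cos(3t)} = (s-1)/((s-1)² + 9)

Final answer: (s-1)/((s-1)² + 9)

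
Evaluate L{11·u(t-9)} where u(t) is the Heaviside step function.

L{u(t-a)} = e^(-as)/s. Here a=9, so L{u(t-9)} = e^(-9s)/s, and L{11·u(t-9)} = 11·e^(-9s)/s

Final answer: 11·e^(-9s)/s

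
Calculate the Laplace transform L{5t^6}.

L{5t^6} = 5 · L{t^6} = 5 · 720/s^7 = 3600/s^7

Final answer: 3600/s^7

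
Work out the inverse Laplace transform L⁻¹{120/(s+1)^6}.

L⁻¹{n!/(s-a)^(n+1)} = t^n·e^(at), so L⁻¹{120/(s+1)^6} = t^5·e^(-t)

Final answer: t^5·e^(-t)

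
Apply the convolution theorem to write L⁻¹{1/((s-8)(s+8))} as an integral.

1/((s-8)(s+8)) = (1/(s-8))·(1/(s+8)) = L{e^(8t)}·L{e^(-8t)}. So f(t) = e^(8t)*e^(-8t) = ∫₀ᵗ e^(8τ)·e^(-8(t-τ)) dτ

Final answer: ∫₀ᵗ e^(8τ)·e^(-8(t-τ)) dτ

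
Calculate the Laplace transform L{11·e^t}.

L{e^(at)} = 1/(s-a), so L{e^t} = 1/(s-1). Then L{11·e^t} = 11/(s-1)

Final answer: 11/(s-1)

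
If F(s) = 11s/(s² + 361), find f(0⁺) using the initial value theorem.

f(0⁺) = lim_{s→∞} s·11s/(s² + 361) = lim_{s→∞} 11s²/(s² + 361) = 11

Final answer: 11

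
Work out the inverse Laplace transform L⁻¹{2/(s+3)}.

L⁻¹{1/(s-a)} = e^(at), so L⁻¹{1/(s+3)} = e^(-3t), and L⁻¹{2/(s+3)} = 2·e^(-3t)

Final answer: 2·e^(-3t)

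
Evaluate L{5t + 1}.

L{5t + 1} = 5·L{t} + L{1} = 5/s² + 1/s

Final answer: 5/s² + 1/s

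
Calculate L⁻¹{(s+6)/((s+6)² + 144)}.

Using frequency shift: L⁻¹{(s-a)/((s-a)² + b²)} = e^(at)cos(bt). Here a=-6, b=12

Final answer: e^(-6t)·cos(12t)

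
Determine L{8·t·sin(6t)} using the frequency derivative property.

L{sin(6t)} = 6/(s² + 36). By L{t·f(t)} = -F'(s): -d/ds[6/(s² + 36)] = -(6)·(-2s)/(s² + 36)² = 12s/(s² + 36)². Then L{8·t·sin(6t)} = 8·12s/(s² + 36)² = 96s/(s² + 36)²

Final answer: 96s/(s² + 36)²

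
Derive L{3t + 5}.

L{3t + 5} = 3·L{t} + 5·L{1} = 3/s² + 5/s

Final answer: 3/s² + 5/s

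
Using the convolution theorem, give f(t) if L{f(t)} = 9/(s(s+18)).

9/(s(s+18)) = (9/s)·(1/(s+18)) = L{9}·L{e^(-18t)}. By convolution, f(t) = 9*e^(-18t) = ∫₀ᵗ 9·e^(-18τ) dτ = 9·(1 - e^(-18t))/18

Final answer: 9·(1 - e^(-18t))/18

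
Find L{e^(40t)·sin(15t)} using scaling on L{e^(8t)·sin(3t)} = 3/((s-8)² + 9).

Scaling with a=5: L{e^(40t)·sin(15t)} = (1/5) · 3/((s/5-8)² + 9). Simplifying: 15/((s-40)² + 225)

Final answer: 15/((s-40)² + 225)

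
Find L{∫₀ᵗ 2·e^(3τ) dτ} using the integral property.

L{∫₀ᵗ f(τ)dτ} = F(s)/s with F(s) = 2/(s-3), so L{∫₀ᵗ 2·e^(3τ) dτ} = 2/(s(s-3))

Final answer: 2/(s(s-3))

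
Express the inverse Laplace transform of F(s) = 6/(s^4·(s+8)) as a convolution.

6/(s^4·(s+8)) = (6/s^4)·(1/(s+8)) = L{t^3}·L{e^(-8t)}. So f(t) = t^3*e^(-8t) = ∫₀ᵗ τ^3·e^(-8(t-τ)) dτ

Final answer: ∫₀ᵗ τ^3·e^(-8(t-τ)) dτ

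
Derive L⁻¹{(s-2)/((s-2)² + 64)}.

Using frequency shift: L⁻¹{(s-a)/((s-a)² + b²)} = e^(at)cos(bt). Here a=2, b=8

Final answer: e^(2t)·cos(8t)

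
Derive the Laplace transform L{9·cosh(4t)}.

L{cosh(ωt)} = s/(s² - ω²), so L{cosh(4t)} = s/(s² - 16). Then L{9·cosh(4t)} = 9·s/(s² - 16) = 9s/(s² - 16)

Final answer: 9s/(s² - 16)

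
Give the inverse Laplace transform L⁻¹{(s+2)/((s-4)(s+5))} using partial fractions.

Using partial fractions, f(t) = (6e^(4t) + 3e^(-5t))/9

Final answer: (6e^(4t) + 3e^(-5t))/9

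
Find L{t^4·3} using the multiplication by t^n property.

L{3} = 3/s. d^1/ds^1[1/s] = -1/s². d^2/ds^2[1/s] = 2/s^3. d^3/ds^3[1/s] = -6/s^4. d^4/ds^4[1/s] = 24/s^5. So L{t^4} = (-1)^{4}·24/s^5 = 24/s^5. Then L{t^4·3} = 3·24/s^5 = 72/s^5

Final answer: 72/s^5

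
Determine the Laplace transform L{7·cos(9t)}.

L{cos(ωt)} = s/(s² + ω²), so L{cos(9t)} = s/(s² + 81). Then L{7·cos(9t)} = 7·s/(s² + 81) = 7s/(s² + 81)

Final answer: 7s/(s² + 81)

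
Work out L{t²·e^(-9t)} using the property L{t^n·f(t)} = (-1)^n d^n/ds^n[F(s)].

L{e^(-9t)} = 1/(s+9). d/ds[1/(s+9)] = -1/(s+9)². d²/ds²[1/(s+9)] = 2/(s+9)³. So L{t²·e^(-9t)} = (-1)² · 2/(s+9)³ = 2/(s+9)³

Final answer: 2/(s+9)³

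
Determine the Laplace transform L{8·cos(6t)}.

L{cos(ωt)} = s/(s² + ω²), so L{cos(6t)} = s/(s² + 36). Then L{8·cos(6t)} = 8·s/(s² + 36) = 8s/(s² + 36)

Final answer: 8s/(s² + 36)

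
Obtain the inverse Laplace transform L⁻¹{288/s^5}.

L⁻¹{n!/s^(n+1)} = t^n with n=4. So L⁻¹{24/s^5} = t^4, and L⁻¹{288/s^5} = (288/24)·t^4 = 12·t^4

Final answer: 12·t^4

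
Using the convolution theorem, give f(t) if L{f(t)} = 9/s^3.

9/s^3 = (9/s)·(1/s^2) = L{9}·L{t}. By convolution, f(t) = 9*t = ∫₀ᵗ 9·τ dτ = 9·t²/2

Final answer: 9·t²/2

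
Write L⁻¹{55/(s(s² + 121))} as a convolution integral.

55/(s(s² + 121)) = (1/s)·(55/(s² + 121)) = L{1}·L{5·sin(11t)}. So f(t) = 1*(5·sin(11t)) = ∫₀ᵗ 5·sin(11τ) dτ

Final answer: ∫₀ᵗ 5·sin(11τ) dτ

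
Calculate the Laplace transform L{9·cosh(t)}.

L{cosh(ωt)} = s/(s² - ω²), so L{cosh(t)} = s/(s² - 1). Then L{9·cosh(t)} = 9·s/(s² - 1) = 9s/(s² - 1)

Final answer: 9s/(s² - 1)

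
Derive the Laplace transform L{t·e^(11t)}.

L{t^n·e^(at)} = n!/(s-a)^(n+1), so L{t·e^(11t)} = 1/(s-11)^2

Final answer: 1/(s-11)^2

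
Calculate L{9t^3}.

L{t^n} = n!/s^(n+1). So L{9t^3} = 9·3!/s^4 = 54/s^4

Final answer: 54/s^4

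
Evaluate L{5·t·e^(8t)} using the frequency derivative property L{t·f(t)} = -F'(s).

L{e^(8t)} = 1/(s-8). By frequency derivative: L{t·e^(8t)} = -d/ds[1/(s-8)] = -(-1)/(s-8)² = 1/(s-8)². Then L{5·t·e^(8t)} = 5·1/(s-8)² = 5/(s-8)²

Final answer: 5/(s-8)²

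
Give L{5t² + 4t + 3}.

L{5t² + 4t + 3} = 5·2/s³ + 4/s² + 3/s = 10/s³ + 4/s² + 3/s

Final answer: 10/s³ + 4/s² + 3/s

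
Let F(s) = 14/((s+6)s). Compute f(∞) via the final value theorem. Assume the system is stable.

f(∞) = lim_{s→0} sF(s) = lim_{s→0} 14/(s+6) = 7/3

Final answer: 7/3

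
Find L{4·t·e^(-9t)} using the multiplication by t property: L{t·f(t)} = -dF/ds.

Using L{t^n·e^(at)} = n!/(s-a)^(n+1), L{t·e^(-9t)} = 1/(s+9)^2, so L{4·t·e^(-9t)} = 4·1/(s+9)^2 = 4/(s+9)^2

Final answer: 4/(s+9)^2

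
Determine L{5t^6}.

L{t^n} = n!/s^(n+1). So L{5t^6} = 5·6!/s^7 = 3600/s^7

Final answer: 3600/s^7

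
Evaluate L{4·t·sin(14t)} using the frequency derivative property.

L{sin(14t)} = 14/(s² + 196). By L{t·f(t)} = -F'(s): -d/ds[14/(s² + 196)] = -(14)·(-2s)/(s² + 196)² = 28s/(s² + 196)². Then L{4·t·sin(14t)} = 4·28s/(s² + 196)² = 112s/(s² + 196)²

Final answer: 112s/(s² + 196)²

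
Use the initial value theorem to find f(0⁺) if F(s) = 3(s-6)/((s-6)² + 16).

f(0⁺) = lim_{s→∞} sF(s) = lim_{s→∞} 3s(s-6)/((s-6)² + 16) = 3

Final answer: 3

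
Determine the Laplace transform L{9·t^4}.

L{t^n} = n!/s^(n+1), so L{t^4} = 24/s^5. Then L{9·t^4} = 9·24/s^5 = 216/s^5

Final answer: 216/s^5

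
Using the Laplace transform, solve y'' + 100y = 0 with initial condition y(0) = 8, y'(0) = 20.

L{y''} + 100L{y} = 0. s²Y - 8s - 20 + 100Y = 0. Y(s² + 100) = 8s + 20. Y = (8s + 20)/(s² + 100). Inverting: y(t) = 8cos(10t) + 2sin(10t)

Final answer: y(t) = 8cos(10t) + 2sin(10t)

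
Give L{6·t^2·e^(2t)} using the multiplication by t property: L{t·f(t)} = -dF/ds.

Using L{t^n·e^(at)} = n!/(s-a)^(n+1), L{t^2·e^(2t)} = 2/(s-2)^3, so L{6·t^2·e^(2t)} = 6·2/(s-2)^3 = 12/(s-2)^3

Final answer: 12/(s-2)^3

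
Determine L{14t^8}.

L{t^n} = n!/s^(n+1). So L{14t^8} = 14·8!/s^9 = 564480/s^9

Final answer: 564480/s^9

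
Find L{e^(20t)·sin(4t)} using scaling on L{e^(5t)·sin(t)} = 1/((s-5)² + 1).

Scaling with a=4: L{e^(20t)·sin(4t)} = (1/4) · 1/((s/4-5)² + 1). Simplifying: 4/((s-20)² + 16)

Final answer: 4/((s-20)² + 16)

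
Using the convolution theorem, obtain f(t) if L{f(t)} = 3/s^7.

3/s^7 = (3/s)·(1/s^6) = L{3}·L{t^5/120}. By convolution, f(t) = 3*t^5/120 = ∫₀ᵗ 3·τ^5/120 dτ = 3·t^6/720

Final answer: 3·t^6/720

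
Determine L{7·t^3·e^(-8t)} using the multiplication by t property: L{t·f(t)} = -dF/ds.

Using L{t^n·e^(at)} = n!/(s-a)^(n+1), L{t^3·e^(-8t)} = 6/(s+8)^4, so L{7·t^3·e^(-8t)} = 7·6/(s+8)^4 = 42/(s+8)^4

Final answer: 42/(s+8)^4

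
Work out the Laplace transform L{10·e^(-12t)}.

L{e^(at)} = 1/(s-a), so L{e^(-12t)} = 1/(s+12). Then L{10·e^(-12t)} = 10/(s+12)

Final answer: 10/(s+12)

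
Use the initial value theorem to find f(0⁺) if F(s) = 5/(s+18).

f(0⁺) = lim_{s→∞} s·5/(s+18) = lim_{s→∞} 5s/(s+18) = 5

Final answer: 5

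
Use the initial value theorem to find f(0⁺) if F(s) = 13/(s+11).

f(0⁺) = lim_{s→∞} s·13/(s+11) = lim_{s→∞} 13s/(s+11) = 13

Final answer: 13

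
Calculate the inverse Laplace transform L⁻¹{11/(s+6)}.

L⁻¹{1/(s-a)} = e^(at), so L⁻¹{1/(s+6)} = e^(-6t), and L⁻¹{11/(s+6)} = 11·e^(-6t)

Final answer: 11·e^(-6t)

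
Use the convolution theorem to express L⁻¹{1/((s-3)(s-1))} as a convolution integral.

1/((s-3)(s-1)) = (1/(s-3))·(1/(s-1)) = L{e^(3t)}·L{e^t}. So f(t) = e^(3t)*e^t = ∫₀ᵗ e^(3τ)·e^(t-τ) dτ

Final answer: ∫₀ᵗ e^(3τ)·e^(t-τ) dτ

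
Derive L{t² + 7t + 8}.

L{t² + 7t + 8} = 2/s³ + 7/s² + 8/s = 2/s³ + 7/s² + 8/s

Final answer: 2/s³ + 7/s² + 8/s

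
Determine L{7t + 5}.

L{7t + 5} = 7·L{t} + 5·L{1} = 7/s² + 5/s

Final answer: 7/s² + 5/s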